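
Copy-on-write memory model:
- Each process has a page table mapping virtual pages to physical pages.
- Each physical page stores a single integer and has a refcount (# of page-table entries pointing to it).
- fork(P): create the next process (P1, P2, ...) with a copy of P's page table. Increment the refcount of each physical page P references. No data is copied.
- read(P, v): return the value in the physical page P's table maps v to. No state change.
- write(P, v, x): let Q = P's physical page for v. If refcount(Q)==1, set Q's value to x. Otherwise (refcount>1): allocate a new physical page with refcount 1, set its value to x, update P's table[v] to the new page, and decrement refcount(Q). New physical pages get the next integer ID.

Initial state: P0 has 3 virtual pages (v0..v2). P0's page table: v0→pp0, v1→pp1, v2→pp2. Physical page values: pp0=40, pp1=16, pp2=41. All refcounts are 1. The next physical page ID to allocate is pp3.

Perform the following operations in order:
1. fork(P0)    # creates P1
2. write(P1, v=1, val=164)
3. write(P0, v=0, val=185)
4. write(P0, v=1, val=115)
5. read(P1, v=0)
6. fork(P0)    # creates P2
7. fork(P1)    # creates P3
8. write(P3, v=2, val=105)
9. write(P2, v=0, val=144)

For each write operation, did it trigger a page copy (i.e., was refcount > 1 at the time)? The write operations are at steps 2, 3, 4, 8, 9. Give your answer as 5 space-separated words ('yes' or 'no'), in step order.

Op 1: fork(P0) -> P1. 3 ppages; refcounts: pp0:2 pp1:2 pp2:2
Op 2: write(P1, v1, 164). refcount(pp1)=2>1 -> COPY to pp3. 4 ppages; refcounts: pp0:2 pp1:1 pp2:2 pp3:1
Op 3: write(P0, v0, 185). refcount(pp0)=2>1 -> COPY to pp4. 5 ppages; refcounts: pp0:1 pp1:1 pp2:2 pp3:1 pp4:1
Op 4: write(P0, v1, 115). refcount(pp1)=1 -> write in place. 5 ppages; refcounts: pp0:1 pp1:1 pp2:2 pp3:1 pp4:1
Op 5: read(P1, v0) -> 40. No state change.
Op 6: fork(P0) -> P2. 5 ppages; refcounts: pp0:1 pp1:2 pp2:3 pp3:1 pp4:2
Op 7: fork(P1) -> P3. 5 ppages; refcounts: pp0:2 pp1:2 pp2:4 pp3:2 pp4:2
Op 8: write(P3, v2, 105). refcount(pp2)=4>1 -> COPY to pp5. 6 ppages; refcounts: pp0:2 pp1:2 pp2:3 pp3:2 pp4:2 pp5:1
Op 9: write(P2, v0, 144). refcount(pp4)=2>1 -> COPY to pp6. 7 ppages; refcounts: pp0:2 pp1:2 pp2:3 pp3:2 pp4:1 pp5:1 pp6:1

yes yes no yes yes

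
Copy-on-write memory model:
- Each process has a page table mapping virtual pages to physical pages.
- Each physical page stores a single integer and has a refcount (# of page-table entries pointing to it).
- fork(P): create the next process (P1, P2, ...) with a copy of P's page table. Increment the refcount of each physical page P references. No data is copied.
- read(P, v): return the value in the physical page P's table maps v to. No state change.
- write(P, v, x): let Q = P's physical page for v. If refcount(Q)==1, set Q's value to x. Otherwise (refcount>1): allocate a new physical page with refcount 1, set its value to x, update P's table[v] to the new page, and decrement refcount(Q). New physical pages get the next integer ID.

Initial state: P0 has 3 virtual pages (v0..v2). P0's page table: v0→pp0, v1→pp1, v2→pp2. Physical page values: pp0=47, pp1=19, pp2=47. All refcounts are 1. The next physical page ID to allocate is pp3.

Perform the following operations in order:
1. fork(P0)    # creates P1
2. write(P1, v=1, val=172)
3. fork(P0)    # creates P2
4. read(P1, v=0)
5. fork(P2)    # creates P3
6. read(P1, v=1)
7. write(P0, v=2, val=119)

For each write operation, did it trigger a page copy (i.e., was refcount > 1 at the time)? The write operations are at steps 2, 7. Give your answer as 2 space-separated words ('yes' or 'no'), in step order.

Op 1: fork(P0) -> P1. 3 ppages; refcounts: pp0:2 pp1:2 pp2:2
Op 2: write(P1, v1, 172). refcount(pp1)=2>1 -> COPY to pp3. 4 ppages; refcounts: pp0:2 pp1:1 pp2:2 pp3:1
Op 3: fork(P0) -> P2. 4 ppages; refcounts: pp0:3 pp1:2 pp2:3 pp3:1
Op 4: read(P1, v0) -> 47. No state change.
Op 5: fork(P2) -> P3. 4 ppages; refcounts: pp0:4 pp1:3 pp2:4 pp3:1
Op 6: read(P1, v1) -> 172. No state change.
Op 7: write(P0, v2, 119). refcount(pp2)=4>1 -> COPY to pp4. 5 ppages; refcounts: pp0:4 pp1:3 pp2:3 pp3:1 pp4:1

yes yes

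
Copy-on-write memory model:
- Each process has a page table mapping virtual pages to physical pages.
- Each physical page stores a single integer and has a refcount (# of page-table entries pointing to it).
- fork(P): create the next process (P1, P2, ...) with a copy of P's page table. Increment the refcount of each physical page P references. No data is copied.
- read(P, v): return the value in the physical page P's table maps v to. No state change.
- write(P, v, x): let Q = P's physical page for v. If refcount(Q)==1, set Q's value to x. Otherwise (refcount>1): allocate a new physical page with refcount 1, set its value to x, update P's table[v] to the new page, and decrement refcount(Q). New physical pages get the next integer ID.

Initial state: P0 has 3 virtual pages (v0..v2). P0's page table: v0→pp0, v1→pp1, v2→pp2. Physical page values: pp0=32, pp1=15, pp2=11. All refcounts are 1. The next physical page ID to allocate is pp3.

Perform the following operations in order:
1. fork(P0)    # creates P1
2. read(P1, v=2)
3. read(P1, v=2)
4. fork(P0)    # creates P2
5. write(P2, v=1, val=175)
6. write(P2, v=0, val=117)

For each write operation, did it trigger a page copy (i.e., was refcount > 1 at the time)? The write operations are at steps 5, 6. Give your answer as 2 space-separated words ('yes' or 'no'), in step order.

Op 1: fork(P0) -> P1. 3 ppages; refcounts: pp0:2 pp1:2 pp2:2
Op 2: read(P1, v2) -> 11. No state change.
Op 3: read(P1, v2) -> 11. No state change.
Op 4: fork(P0) -> P2. 3 ppages; refcounts: pp0:3 pp1:3 pp2:3
Op 5: write(P2, v1, 175). refcount(pp1)=3>1 -> COPY to pp3. 4 ppages; refcounts: pp0:3 pp1:2 pp2:3 pp3:1
Op 6: write(P2, v0, 117). refcount(pp0)=3>1 -> COPY to pp4. 5 ppages; refcounts: pp0:2 pp1:2 pp2:3 pp3:1 pp4:1

yes yes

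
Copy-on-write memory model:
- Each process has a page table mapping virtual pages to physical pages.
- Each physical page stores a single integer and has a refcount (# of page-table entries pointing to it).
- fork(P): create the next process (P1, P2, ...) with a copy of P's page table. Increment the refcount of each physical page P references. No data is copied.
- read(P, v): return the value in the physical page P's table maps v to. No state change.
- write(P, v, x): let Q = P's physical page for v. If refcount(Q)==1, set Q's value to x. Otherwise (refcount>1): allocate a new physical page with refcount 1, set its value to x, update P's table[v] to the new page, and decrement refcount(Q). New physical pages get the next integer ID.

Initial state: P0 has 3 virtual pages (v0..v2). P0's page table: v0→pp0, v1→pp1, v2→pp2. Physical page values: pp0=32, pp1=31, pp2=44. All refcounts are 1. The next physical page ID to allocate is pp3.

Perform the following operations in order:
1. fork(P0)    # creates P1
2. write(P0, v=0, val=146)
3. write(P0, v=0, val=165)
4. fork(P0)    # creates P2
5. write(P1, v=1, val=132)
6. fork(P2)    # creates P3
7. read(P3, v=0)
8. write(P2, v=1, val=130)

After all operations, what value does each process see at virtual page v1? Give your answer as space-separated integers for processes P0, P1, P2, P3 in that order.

Answer: 31 132 130 31

Derivation:
Op 1: fork(P0) -> P1. 3 ppages; refcounts: pp0:2 pp1:2 pp2:2
Op 2: write(P0, v0, 146). refcount(pp0)=2>1 -> COPY to pp3. 4 ppages; refcounts: pp0:1 pp1:2 pp2:2 pp3:1
Op 3: write(P0, v0, 165). refcount(pp3)=1 -> write in place. 4 ppages; refcounts: pp0:1 pp1:2 pp2:2 pp3:1
Op 4: fork(P0) -> P2. 4 ppages; refcounts: pp0:1 pp1:3 pp2:3 pp3:2
Op 5: write(P1, v1, 132). refcount(pp1)=3>1 -> COPY to pp4. 5 ppages; refcounts: pp0:1 pp1:2 pp2:3 pp3:2 pp4:1
Op 6: fork(P2) -> P3. 5 ppages; refcounts: pp0:1 pp1:3 pp2:4 pp3:3 pp4:1
Op 7: read(P3, v0) -> 165. No state change.
Op 8: write(P2, v1, 130). refcount(pp1)=3>1 -> COPY to pp5. 6 ppages; refcounts: pp0:1 pp1:2 pp2:4 pp3:3 pp4:1 pp5:1
P0: v1 -> pp1 = 31
P1: v1 -> pp4 = 132
P2: v1 -> pp5 = 130
P3: v1 -> pp1 = 31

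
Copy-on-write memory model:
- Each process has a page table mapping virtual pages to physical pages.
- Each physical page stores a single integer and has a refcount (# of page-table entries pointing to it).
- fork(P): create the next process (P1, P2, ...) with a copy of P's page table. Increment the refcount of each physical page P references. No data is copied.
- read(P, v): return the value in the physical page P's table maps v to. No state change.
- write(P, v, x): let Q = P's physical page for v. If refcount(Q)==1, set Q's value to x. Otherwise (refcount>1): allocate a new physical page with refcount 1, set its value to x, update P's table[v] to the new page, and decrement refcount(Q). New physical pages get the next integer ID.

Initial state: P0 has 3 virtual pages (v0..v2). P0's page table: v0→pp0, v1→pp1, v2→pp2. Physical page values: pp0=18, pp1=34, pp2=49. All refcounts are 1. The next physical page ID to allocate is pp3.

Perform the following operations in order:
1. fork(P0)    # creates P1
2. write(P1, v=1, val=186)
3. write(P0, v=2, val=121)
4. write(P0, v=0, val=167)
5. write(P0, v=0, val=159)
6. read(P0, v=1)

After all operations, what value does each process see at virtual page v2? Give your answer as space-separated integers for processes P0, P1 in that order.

Op 1: fork(P0) -> P1. 3 ppages; refcounts: pp0:2 pp1:2 pp2:2
Op 2: write(P1, v1, 186). refcount(pp1)=2>1 -> COPY to pp3. 4 ppages; refcounts: pp0:2 pp1:1 pp2:2 pp3:1
Op 3: write(P0, v2, 121). refcount(pp2)=2>1 -> COPY to pp4. 5 ppages; refcounts: pp0:2 pp1:1 pp2:1 pp3:1 pp4:1
Op 4: write(P0, v0, 167). refcount(pp0)=2>1 -> COPY to pp5. 6 ppages; refcounts: pp0:1 pp1:1 pp2:1 pp3:1 pp4:1 pp5:1
Op 5: write(P0, v0, 159). refcount(pp5)=1 -> write in place. 6 ppages; refcounts: pp0:1 pp1:1 pp2:1 pp3:1 pp4:1 pp5:1
Op 6: read(P0, v1) -> 34. No state change.
P0: v2 -> pp4 = 121
P1: v2 -> pp2 = 49

Answer: 121 49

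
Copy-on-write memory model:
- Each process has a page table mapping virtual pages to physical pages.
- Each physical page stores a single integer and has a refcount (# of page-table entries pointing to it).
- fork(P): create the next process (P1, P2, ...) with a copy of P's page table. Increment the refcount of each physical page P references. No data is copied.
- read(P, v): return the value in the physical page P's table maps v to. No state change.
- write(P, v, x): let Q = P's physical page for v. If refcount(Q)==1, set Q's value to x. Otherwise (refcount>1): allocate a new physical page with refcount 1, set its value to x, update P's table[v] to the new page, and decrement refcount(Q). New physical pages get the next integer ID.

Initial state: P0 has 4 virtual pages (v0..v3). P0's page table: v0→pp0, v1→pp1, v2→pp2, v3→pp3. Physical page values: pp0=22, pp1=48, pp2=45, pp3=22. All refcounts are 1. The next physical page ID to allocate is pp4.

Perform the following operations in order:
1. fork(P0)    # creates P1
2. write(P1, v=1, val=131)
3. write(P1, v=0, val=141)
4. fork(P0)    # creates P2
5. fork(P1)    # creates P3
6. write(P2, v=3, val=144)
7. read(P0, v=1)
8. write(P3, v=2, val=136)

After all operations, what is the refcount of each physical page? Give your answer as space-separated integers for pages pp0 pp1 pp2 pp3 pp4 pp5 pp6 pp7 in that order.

Op 1: fork(P0) -> P1. 4 ppages; refcounts: pp0:2 pp1:2 pp2:2 pp3:2
Op 2: write(P1, v1, 131). refcount(pp1)=2>1 -> COPY to pp4. 5 ppages; refcounts: pp0:2 pp1:1 pp2:2 pp3:2 pp4:1
Op 3: write(P1, v0, 141). refcount(pp0)=2>1 -> COPY to pp5. 6 ppages; refcounts: pp0:1 pp1:1 pp2:2 pp3:2 pp4:1 pp5:1
Op 4: fork(P0) -> P2. 6 ppages; refcounts: pp0:2 pp1:2 pp2:3 pp3:3 pp4:1 pp5:1
Op 5: fork(P1) -> P3. 6 ppages; refcounts: pp0:2 pp1:2 pp2:4 pp3:4 pp4:2 pp5:2
Op 6: write(P2, v3, 144). refcount(pp3)=4>1 -> COPY to pp6. 7 ppages; refcounts: pp0:2 pp1:2 pp2:4 pp3:3 pp4:2 pp5:2 pp6:1
Op 7: read(P0, v1) -> 48. No state change.
Op 8: write(P3, v2, 136). refcount(pp2)=4>1 -> COPY to pp7. 8 ppages; refcounts: pp0:2 pp1:2 pp2:3 pp3:3 pp4:2 pp5:2 pp6:1 pp7:1

Answer: 2 2 3 3 2 2 1 1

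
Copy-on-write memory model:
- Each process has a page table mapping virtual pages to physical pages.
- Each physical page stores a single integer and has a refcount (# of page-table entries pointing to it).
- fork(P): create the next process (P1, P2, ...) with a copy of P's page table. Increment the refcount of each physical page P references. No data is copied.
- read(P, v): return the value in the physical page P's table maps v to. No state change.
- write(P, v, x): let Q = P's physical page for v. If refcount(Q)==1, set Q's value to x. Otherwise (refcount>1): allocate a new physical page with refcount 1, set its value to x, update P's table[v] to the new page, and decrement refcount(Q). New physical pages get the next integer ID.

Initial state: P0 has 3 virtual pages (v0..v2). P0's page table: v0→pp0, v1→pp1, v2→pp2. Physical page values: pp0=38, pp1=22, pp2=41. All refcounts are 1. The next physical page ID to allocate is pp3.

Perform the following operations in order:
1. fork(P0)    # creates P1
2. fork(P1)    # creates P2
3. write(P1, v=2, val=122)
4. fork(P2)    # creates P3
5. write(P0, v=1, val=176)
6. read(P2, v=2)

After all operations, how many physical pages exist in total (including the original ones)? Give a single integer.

Answer: 5

Derivation:
Op 1: fork(P0) -> P1. 3 ppages; refcounts: pp0:2 pp1:2 pp2:2
Op 2: fork(P1) -> P2. 3 ppages; refcounts: pp0:3 pp1:3 pp2:3
Op 3: write(P1, v2, 122). refcount(pp2)=3>1 -> COPY to pp3. 4 ppages; refcounts: pp0:3 pp1:3 pp2:2 pp3:1
Op 4: fork(P2) -> P3. 4 ppages; refcounts: pp0:4 pp1:4 pp2:3 pp3:1
Op 5: write(P0, v1, 176). refcount(pp1)=4>1 -> COPY to pp4. 5 ppages; refcounts: pp0:4 pp1:3 pp2:3 pp3:1 pp4:1
Op 6: read(P2, v2) -> 41. No state change.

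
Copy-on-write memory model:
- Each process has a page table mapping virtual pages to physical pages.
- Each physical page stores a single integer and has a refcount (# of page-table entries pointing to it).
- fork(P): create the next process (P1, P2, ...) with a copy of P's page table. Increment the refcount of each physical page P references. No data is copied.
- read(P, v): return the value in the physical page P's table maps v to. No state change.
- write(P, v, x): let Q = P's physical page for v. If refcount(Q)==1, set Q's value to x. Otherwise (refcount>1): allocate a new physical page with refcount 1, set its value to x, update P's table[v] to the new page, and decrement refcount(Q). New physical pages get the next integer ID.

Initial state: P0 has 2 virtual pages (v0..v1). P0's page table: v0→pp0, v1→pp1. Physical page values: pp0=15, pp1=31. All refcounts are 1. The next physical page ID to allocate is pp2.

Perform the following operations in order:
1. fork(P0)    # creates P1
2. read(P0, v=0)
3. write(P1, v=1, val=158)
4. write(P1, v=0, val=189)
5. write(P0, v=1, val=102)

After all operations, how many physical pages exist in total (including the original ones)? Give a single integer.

Op 1: fork(P0) -> P1. 2 ppages; refcounts: pp0:2 pp1:2
Op 2: read(P0, v0) -> 15. No state change.
Op 3: write(P1, v1, 158). refcount(pp1)=2>1 -> COPY to pp2. 3 ppages; refcounts: pp0:2 pp1:1 pp2:1
Op 4: write(P1, v0, 189). refcount(pp0)=2>1 -> COPY to pp3. 4 ppages; refcounts: pp0:1 pp1:1 pp2:1 pp3:1
Op 5: write(P0, v1, 102). refcount(pp1)=1 -> write in place. 4 ppages; refcounts: pp0:1 pp1:1 pp2:1 pp3:1

Answer: 4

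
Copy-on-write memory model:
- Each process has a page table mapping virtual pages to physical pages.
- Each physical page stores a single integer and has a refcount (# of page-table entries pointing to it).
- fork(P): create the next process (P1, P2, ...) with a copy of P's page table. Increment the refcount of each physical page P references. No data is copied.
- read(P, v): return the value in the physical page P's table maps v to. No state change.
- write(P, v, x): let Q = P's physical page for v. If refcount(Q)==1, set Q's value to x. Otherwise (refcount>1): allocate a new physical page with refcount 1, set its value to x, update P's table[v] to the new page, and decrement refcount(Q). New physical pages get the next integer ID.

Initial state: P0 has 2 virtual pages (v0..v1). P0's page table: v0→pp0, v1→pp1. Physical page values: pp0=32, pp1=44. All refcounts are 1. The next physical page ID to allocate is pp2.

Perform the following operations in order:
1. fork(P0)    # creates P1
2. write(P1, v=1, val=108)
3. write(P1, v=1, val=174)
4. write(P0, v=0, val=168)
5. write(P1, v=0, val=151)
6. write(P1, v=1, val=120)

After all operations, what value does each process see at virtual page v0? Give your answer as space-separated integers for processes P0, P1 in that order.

Answer: 168 151

Derivation:
Op 1: fork(P0) -> P1. 2 ppages; refcounts: pp0:2 pp1:2
Op 2: write(P1, v1, 108). refcount(pp1)=2>1 -> COPY to pp2. 3 ppages; refcounts: pp0:2 pp1:1 pp2:1
Op 3: write(P1, v1, 174). refcount(pp2)=1 -> write in place. 3 ppages; refcounts: pp0:2 pp1:1 pp2:1
Op 4: write(P0, v0, 168). refcount(pp0)=2>1 -> COPY to pp3. 4 ppages; refcounts: pp0:1 pp1:1 pp2:1 pp3:1
Op 5: write(P1, v0, 151). refcount(pp0)=1 -> write in place. 4 ppages; refcounts: pp0:1 pp1:1 pp2:1 pp3:1
Op 6: write(P1, v1, 120). refcount(pp2)=1 -> write in place. 4 ppages; refcounts: pp0:1 pp1:1 pp2:1 pp3:1
P0: v0 -> pp3 = 168
P1: v0 -> pp0 = 151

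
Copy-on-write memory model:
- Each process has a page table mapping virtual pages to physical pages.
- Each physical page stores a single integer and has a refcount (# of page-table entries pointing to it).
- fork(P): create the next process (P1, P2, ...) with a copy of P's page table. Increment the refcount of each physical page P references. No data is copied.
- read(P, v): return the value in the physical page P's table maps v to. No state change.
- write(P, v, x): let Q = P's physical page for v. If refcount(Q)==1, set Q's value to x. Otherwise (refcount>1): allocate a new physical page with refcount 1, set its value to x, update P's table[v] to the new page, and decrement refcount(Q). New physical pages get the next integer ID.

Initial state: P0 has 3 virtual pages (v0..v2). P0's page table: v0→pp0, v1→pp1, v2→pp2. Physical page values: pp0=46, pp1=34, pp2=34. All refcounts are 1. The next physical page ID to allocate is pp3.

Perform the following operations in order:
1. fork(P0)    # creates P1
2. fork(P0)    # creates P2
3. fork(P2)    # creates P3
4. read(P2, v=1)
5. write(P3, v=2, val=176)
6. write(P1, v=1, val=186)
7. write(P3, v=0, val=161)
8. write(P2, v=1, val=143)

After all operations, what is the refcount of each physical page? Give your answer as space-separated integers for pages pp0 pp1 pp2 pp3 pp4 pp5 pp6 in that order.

Op 1: fork(P0) -> P1. 3 ppages; refcounts: pp0:2 pp1:2 pp2:2
Op 2: fork(P0) -> P2. 3 ppages; refcounts: pp0:3 pp1:3 pp2:3
Op 3: fork(P2) -> P3. 3 ppages; refcounts: pp0:4 pp1:4 pp2:4
Op 4: read(P2, v1) -> 34. No state change.
Op 5: write(P3, v2, 176). refcount(pp2)=4>1 -> COPY to pp3. 4 ppages; refcounts: pp0:4 pp1:4 pp2:3 pp3:1
Op 6: write(P1, v1, 186). refcount(pp1)=4>1 -> COPY to pp4. 5 ppages; refcounts: pp0:4 pp1:3 pp2:3 pp3:1 pp4:1
Op 7: write(P3, v0, 161). refcount(pp0)=4>1 -> COPY to pp5. 6 ppages; refcounts: pp0:3 pp1:3 pp2:3 pp3:1 pp4:1 pp5:1
Op 8: write(P2, v1, 143). refcount(pp1)=3>1 -> COPY to pp6. 7 ppages; refcounts: pp0:3 pp1:2 pp2:3 pp3:1 pp4:1 pp5:1 pp6:1

Answer: 3 2 3 1 1 1 1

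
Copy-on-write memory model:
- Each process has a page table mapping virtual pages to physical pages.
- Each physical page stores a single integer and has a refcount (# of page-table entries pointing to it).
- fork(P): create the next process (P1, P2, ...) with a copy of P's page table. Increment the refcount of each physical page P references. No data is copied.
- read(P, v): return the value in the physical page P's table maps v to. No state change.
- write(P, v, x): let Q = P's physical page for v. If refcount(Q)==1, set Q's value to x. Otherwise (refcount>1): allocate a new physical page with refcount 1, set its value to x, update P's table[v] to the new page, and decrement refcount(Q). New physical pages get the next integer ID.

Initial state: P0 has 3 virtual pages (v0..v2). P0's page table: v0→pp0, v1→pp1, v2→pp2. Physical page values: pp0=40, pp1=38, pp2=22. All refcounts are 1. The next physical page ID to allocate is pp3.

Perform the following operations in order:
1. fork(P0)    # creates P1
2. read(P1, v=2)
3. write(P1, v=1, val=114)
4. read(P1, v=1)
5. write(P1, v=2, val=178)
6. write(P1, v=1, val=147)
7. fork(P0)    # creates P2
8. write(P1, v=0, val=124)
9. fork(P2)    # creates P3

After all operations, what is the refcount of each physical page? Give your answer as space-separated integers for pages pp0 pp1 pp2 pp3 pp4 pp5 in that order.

Answer: 3 3 3 1 1 1

Derivation:
Op 1: fork(P0) -> P1. 3 ppages; refcounts: pp0:2 pp1:2 pp2:2
Op 2: read(P1, v2) -> 22. No state change.
Op 3: write(P1, v1, 114). refcount(pp1)=2>1 -> COPY to pp3. 4 ppages; refcounts: pp0:2 pp1:1 pp2:2 pp3:1
Op 4: read(P1, v1) -> 114. No state change.
Op 5: write(P1, v2, 178). refcount(pp2)=2>1 -> COPY to pp4. 5 ppages; refcounts: pp0:2 pp1:1 pp2:1 pp3:1 pp4:1
Op 6: write(P1, v1, 147). refcount(pp3)=1 -> write in place. 5 ppages; refcounts: pp0:2 pp1:1 pp2:1 pp3:1 pp4:1
Op 7: fork(P0) -> P2. 5 ppages; refcounts: pp0:3 pp1:2 pp2:2 pp3:1 pp4:1
Op 8: write(P1, v0, 124). refcount(pp0)=3>1 -> COPY to pp5. 6 ppages; refcounts: pp0:2 pp1:2 pp2:2 pp3:1 pp4:1 pp5:1
Op 9: fork(P2) -> P3. 6 ppages; refcounts: pp0:3 pp1:3 pp2:3 pp3:1 pp4:1 pp5:1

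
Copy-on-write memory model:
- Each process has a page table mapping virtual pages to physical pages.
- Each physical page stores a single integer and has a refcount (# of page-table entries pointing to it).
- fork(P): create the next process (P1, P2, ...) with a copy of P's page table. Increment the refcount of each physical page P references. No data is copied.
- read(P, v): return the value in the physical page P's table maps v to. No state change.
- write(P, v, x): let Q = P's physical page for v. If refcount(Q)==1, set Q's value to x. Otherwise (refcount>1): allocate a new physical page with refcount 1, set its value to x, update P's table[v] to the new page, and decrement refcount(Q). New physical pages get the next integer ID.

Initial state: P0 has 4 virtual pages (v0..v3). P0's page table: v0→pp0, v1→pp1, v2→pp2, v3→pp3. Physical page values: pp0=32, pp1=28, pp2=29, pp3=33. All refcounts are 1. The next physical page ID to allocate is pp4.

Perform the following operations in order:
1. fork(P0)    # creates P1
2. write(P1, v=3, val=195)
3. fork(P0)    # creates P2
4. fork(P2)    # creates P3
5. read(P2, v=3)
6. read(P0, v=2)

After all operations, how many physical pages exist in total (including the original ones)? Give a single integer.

Answer: 5

Derivation:
Op 1: fork(P0) -> P1. 4 ppages; refcounts: pp0:2 pp1:2 pp2:2 pp3:2
Op 2: write(P1, v3, 195). refcount(pp3)=2>1 -> COPY to pp4. 5 ppages; refcounts: pp0:2 pp1:2 pp2:2 pp3:1 pp4:1
Op 3: fork(P0) -> P2. 5 ppages; refcounts: pp0:3 pp1:3 pp2:3 pp3:2 pp4:1
Op 4: fork(P2) -> P3. 5 ppages; refcounts: pp0:4 pp1:4 pp2:4 pp3:3 pp4:1
Op 5: read(P2, v3) -> 33. No state change.
Op 6: read(P0, v2) -> 29. No state change.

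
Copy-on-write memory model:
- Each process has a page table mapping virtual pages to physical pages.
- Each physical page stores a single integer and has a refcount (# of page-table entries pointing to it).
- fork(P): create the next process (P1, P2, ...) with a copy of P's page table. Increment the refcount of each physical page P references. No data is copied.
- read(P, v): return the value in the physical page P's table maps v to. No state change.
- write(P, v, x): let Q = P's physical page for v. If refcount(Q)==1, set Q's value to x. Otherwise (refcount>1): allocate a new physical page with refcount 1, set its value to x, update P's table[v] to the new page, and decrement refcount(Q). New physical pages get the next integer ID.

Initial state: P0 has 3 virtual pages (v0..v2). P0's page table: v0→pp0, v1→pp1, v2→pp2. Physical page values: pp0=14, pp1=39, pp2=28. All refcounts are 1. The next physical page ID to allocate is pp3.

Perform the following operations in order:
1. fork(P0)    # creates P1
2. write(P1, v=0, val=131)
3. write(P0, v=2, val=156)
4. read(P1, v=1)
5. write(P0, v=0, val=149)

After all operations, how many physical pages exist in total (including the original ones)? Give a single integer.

Op 1: fork(P0) -> P1. 3 ppages; refcounts: pp0:2 pp1:2 pp2:2
Op 2: write(P1, v0, 131). refcount(pp0)=2>1 -> COPY to pp3. 4 ppages; refcounts: pp0:1 pp1:2 pp2:2 pp3:1
Op 3: write(P0, v2, 156). refcount(pp2)=2>1 -> COPY to pp4. 5 ppages; refcounts: pp0:1 pp1:2 pp2:1 pp3:1 pp4:1
Op 4: read(P1, v1) -> 39. No state change.
Op 5: write(P0, v0, 149). refcount(pp0)=1 -> write in place. 5 ppages; refcounts: pp0:1 pp1:2 pp2:1 pp3:1 pp4:1

Answer: 5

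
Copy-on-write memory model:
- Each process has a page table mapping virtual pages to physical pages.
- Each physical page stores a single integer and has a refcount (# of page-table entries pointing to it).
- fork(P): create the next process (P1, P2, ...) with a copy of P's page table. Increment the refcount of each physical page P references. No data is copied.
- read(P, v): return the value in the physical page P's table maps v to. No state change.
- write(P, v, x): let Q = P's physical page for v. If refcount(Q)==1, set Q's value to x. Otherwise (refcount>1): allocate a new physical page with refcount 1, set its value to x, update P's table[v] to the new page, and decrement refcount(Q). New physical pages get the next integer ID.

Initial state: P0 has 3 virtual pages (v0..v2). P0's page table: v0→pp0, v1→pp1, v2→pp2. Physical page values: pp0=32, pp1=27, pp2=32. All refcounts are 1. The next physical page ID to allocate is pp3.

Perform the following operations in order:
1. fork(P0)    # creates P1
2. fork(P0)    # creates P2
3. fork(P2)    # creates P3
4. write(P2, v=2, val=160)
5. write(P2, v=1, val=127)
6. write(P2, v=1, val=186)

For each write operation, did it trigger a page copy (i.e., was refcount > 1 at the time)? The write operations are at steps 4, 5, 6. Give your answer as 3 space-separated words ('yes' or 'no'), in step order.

Op 1: fork(P0) -> P1. 3 ppages; refcounts: pp0:2 pp1:2 pp2:2
Op 2: fork(P0) -> P2. 3 ppages; refcounts: pp0:3 pp1:3 pp2:3
Op 3: fork(P2) -> P3. 3 ppages; refcounts: pp0:4 pp1:4 pp2:4
Op 4: write(P2, v2, 160). refcount(pp2)=4>1 -> COPY to pp3. 4 ppages; refcounts: pp0:4 pp1:4 pp2:3 pp3:1
Op 5: write(P2, v1, 127). refcount(pp1)=4>1 -> COPY to pp4. 5 ppages; refcounts: pp0:4 pp1:3 pp2:3 pp3:1 pp4:1
Op 6: write(P2, v1, 186). refcount(pp4)=1 -> write in place. 5 ppages; refcounts: pp0:4 pp1:3 pp2:3 pp3:1 pp4:1

yes yes no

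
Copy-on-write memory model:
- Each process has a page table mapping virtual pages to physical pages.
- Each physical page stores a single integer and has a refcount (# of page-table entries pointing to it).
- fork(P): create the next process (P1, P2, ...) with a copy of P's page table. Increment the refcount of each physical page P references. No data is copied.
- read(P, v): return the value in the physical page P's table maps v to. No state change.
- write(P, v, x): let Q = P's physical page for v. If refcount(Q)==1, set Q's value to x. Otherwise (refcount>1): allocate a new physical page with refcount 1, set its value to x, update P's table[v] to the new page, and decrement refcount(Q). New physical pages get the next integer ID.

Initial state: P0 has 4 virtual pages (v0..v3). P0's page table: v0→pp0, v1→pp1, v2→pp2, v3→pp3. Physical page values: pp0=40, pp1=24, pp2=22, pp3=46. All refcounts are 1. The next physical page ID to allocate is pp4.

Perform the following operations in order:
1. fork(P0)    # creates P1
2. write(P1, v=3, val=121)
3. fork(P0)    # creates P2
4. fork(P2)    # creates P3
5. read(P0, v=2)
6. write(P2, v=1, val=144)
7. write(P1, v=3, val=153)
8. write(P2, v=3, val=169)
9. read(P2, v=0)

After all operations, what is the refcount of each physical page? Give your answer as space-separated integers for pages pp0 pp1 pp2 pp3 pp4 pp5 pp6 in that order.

Answer: 4 3 4 2 1 1 1

Derivation:
Op 1: fork(P0) -> P1. 4 ppages; refcounts: pp0:2 pp1:2 pp2:2 pp3:2
Op 2: write(P1, v3, 121). refcount(pp3)=2>1 -> COPY to pp4. 5 ppages; refcounts: pp0:2 pp1:2 pp2:2 pp3:1 pp4:1
Op 3: fork(P0) -> P2. 5 ppages; refcounts: pp0:3 pp1:3 pp2:3 pp3:2 pp4:1
Op 4: fork(P2) -> P3. 5 ppages; refcounts: pp0:4 pp1:4 pp2:4 pp3:3 pp4:1
Op 5: read(P0, v2) -> 22. No state change.
Op 6: write(P2, v1, 144). refcount(pp1)=4>1 -> COPY to pp5. 6 ppages; refcounts: pp0:4 pp1:3 pp2:4 pp3:3 pp4:1 pp5:1
Op 7: write(P1, v3, 153). refcount(pp4)=1 -> write in place. 6 ppages; refcounts: pp0:4 pp1:3 pp2:4 pp3:3 pp4:1 pp5:1
Op 8: write(P2, v3, 169). refcount(pp3)=3>1 -> COPY to pp6. 7 ppages; refcounts: pp0:4 pp1:3 pp2:4 pp3:2 pp4:1 pp5:1 pp6:1
Op 9: read(P2, v0) -> 40. No state change.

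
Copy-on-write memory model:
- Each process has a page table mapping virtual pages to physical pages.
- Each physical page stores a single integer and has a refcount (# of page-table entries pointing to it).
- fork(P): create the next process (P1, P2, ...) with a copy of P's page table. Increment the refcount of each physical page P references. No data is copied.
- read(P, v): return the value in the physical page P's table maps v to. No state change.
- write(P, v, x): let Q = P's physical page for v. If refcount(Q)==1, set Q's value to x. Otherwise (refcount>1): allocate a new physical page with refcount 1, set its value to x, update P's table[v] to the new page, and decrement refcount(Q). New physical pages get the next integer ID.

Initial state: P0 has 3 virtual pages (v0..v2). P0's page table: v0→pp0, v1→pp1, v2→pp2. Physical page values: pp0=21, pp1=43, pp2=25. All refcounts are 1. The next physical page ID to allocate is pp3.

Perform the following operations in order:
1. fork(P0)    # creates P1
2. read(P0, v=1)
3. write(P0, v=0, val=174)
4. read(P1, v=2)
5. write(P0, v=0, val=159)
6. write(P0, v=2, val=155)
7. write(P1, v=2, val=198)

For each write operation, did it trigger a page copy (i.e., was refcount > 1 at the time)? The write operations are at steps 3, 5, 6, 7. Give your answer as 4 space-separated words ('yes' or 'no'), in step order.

Op 1: fork(P0) -> P1. 3 ppages; refcounts: pp0:2 pp1:2 pp2:2
Op 2: read(P0, v1) -> 43. No state change.
Op 3: write(P0, v0, 174). refcount(pp0)=2>1 -> COPY to pp3. 4 ppages; refcounts: pp0:1 pp1:2 pp2:2 pp3:1
Op 4: read(P1, v2) -> 25. No state change.
Op 5: write(P0, v0, 159). refcount(pp3)=1 -> write in place. 4 ppages; refcounts: pp0:1 pp1:2 pp2:2 pp3:1
Op 6: write(P0, v2, 155). refcount(pp2)=2>1 -> COPY to pp4. 5 ppages; refcounts: pp0:1 pp1:2 pp2:1 pp3:1 pp4:1
Op 7: write(P1, v2, 198). refcount(pp2)=1 -> write in place. 5 ppages; refcounts: pp0:1 pp1:2 pp2:1 pp3:1 pp4:1

yes no yes no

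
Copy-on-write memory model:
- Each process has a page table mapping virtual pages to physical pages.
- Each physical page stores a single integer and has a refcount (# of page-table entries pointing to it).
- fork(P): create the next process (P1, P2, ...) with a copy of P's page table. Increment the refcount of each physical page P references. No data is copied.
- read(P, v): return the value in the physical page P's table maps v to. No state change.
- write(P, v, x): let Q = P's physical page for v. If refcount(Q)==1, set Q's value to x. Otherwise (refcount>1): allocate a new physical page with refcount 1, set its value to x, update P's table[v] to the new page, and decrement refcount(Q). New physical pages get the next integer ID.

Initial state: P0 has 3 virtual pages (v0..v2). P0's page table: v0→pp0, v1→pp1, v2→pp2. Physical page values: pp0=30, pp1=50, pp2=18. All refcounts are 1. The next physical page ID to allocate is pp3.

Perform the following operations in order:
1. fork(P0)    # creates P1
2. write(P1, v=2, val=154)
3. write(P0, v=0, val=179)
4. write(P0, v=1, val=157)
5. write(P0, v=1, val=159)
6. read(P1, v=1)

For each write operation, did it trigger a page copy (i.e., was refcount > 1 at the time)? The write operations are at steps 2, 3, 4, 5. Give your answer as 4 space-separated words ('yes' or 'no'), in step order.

Op 1: fork(P0) -> P1. 3 ppages; refcounts: pp0:2 pp1:2 pp2:2
Op 2: write(P1, v2, 154). refcount(pp2)=2>1 -> COPY to pp3. 4 ppages; refcounts: pp0:2 pp1:2 pp2:1 pp3:1
Op 3: write(P0, v0, 179). refcount(pp0)=2>1 -> COPY to pp4. 5 ppages; refcounts: pp0:1 pp1:2 pp2:1 pp3:1 pp4:1
Op 4: write(P0, v1, 157). refcount(pp1)=2>1 -> COPY to pp5. 6 ppages; refcounts: pp0:1 pp1:1 pp2:1 pp3:1 pp4:1 pp5:1
Op 5: write(P0, v1, 159). refcount(pp5)=1 -> write in place. 6 ppages; refcounts: pp0:1 pp1:1 pp2:1 pp3:1 pp4:1 pp5:1
Op 6: read(P1, v1) -> 50. No state change.

yes yes yes no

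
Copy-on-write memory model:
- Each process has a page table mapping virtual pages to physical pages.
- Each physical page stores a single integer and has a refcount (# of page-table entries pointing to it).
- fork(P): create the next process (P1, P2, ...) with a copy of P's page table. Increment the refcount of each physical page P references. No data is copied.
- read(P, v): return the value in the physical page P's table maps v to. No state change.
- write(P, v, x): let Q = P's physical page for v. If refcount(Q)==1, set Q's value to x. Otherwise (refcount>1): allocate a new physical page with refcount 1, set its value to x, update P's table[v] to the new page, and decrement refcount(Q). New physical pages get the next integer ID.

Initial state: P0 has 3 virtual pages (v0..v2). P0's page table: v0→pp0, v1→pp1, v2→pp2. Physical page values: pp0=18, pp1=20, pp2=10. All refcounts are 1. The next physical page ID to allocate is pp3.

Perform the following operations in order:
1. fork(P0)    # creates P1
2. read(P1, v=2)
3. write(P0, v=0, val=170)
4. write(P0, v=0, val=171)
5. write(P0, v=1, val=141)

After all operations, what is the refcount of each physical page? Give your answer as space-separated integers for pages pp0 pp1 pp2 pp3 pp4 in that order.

Op 1: fork(P0) -> P1. 3 ppages; refcounts: pp0:2 pp1:2 pp2:2
Op 2: read(P1, v2) -> 10. No state change.
Op 3: write(P0, v0, 170). refcount(pp0)=2>1 -> COPY to pp3. 4 ppages; refcounts: pp0:1 pp1:2 pp2:2 pp3:1
Op 4: write(P0, v0, 171). refcount(pp3)=1 -> write in place. 4 ppages; refcounts: pp0:1 pp1:2 pp2:2 pp3:1
Op 5: write(P0, v1, 141). refcount(pp1)=2>1 -> COPY to pp4. 5 ppages; refcounts: pp0:1 pp1:1 pp2:2 pp3:1 pp4:1

Answer: 1 1 2 1 1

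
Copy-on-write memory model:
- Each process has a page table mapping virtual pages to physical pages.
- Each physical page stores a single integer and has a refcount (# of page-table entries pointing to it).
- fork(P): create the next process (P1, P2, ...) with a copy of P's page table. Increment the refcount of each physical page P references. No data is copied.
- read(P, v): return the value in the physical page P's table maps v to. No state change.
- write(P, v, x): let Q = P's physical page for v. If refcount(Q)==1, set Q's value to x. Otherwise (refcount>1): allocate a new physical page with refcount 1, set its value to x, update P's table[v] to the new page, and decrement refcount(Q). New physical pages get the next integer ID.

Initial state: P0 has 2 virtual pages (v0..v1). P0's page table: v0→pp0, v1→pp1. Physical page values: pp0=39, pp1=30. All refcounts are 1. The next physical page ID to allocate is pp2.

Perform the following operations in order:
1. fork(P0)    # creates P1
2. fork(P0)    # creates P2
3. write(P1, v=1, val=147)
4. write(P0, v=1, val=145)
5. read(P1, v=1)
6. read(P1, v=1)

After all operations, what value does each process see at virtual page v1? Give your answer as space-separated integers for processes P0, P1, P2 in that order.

Answer: 145 147 30

Derivation:
Op 1: fork(P0) -> P1. 2 ppages; refcounts: pp0:2 pp1:2
Op 2: fork(P0) -> P2. 2 ppages; refcounts: pp0:3 pp1:3
Op 3: write(P1, v1, 147). refcount(pp1)=3>1 -> COPY to pp2. 3 ppages; refcounts: pp0:3 pp1:2 pp2:1
Op 4: write(P0, v1, 145). refcount(pp1)=2>1 -> COPY to pp3. 4 ppages; refcounts: pp0:3 pp1:1 pp2:1 pp3:1
Op 5: read(P1, v1) -> 147. No state change.
Op 6: read(P1, v1) -> 147. No state change.
P0: v1 -> pp3 = 145
P1: v1 -> pp2 = 147
P2: v1 -> pp1 = 30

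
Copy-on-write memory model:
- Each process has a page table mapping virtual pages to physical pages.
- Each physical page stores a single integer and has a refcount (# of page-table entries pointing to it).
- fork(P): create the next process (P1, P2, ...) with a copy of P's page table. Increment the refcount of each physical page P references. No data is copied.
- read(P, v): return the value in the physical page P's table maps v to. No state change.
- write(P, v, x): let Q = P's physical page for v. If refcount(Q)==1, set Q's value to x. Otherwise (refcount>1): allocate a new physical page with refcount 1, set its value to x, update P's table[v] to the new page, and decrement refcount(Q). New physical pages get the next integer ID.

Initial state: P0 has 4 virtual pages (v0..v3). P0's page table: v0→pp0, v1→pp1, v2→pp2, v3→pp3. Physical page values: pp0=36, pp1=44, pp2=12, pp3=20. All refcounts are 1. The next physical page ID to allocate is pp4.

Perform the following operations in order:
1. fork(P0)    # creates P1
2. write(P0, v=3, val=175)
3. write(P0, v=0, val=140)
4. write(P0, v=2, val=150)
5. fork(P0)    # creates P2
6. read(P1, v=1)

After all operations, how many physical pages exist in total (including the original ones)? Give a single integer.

Answer: 7

Derivation:
Op 1: fork(P0) -> P1. 4 ppages; refcounts: pp0:2 pp1:2 pp2:2 pp3:2
Op 2: write(P0, v3, 175). refcount(pp3)=2>1 -> COPY to pp4. 5 ppages; refcounts: pp0:2 pp1:2 pp2:2 pp3:1 pp4:1
Op 3: write(P0, v0, 140). refcount(pp0)=2>1 -> COPY to pp5. 6 ppages; refcounts: pp0:1 pp1:2 pp2:2 pp3:1 pp4:1 pp5:1
Op 4: write(P0, v2, 150). refcount(pp2)=2>1 -> COPY to pp6. 7 ppages; refcounts: pp0:1 pp1:2 pp2:1 pp3:1 pp4:1 pp5:1 pp6:1
Op 5: fork(P0) -> P2. 7 ppages; refcounts: pp0:1 pp1:3 pp2:1 pp3:1 pp4:2 pp5:2 pp6:2
Op 6: read(P1, v1) -> 44. No state change.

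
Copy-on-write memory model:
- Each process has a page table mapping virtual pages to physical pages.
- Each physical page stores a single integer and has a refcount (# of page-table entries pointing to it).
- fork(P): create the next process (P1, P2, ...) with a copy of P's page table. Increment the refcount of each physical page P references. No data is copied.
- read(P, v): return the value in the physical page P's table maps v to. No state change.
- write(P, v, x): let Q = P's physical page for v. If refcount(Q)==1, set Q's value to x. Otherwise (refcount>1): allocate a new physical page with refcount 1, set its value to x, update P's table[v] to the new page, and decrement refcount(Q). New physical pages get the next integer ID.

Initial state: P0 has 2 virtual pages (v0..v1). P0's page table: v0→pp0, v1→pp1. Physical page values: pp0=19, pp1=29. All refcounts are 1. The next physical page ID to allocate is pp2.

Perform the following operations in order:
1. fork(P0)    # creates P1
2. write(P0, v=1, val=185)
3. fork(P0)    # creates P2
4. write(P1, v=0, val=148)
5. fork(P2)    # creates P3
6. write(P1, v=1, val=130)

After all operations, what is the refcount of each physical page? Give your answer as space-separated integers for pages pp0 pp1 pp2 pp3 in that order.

Op 1: fork(P0) -> P1. 2 ppages; refcounts: pp0:2 pp1:2
Op 2: write(P0, v1, 185). refcount(pp1)=2>1 -> COPY to pp2. 3 ppages; refcounts: pp0:2 pp1:1 pp2:1
Op 3: fork(P0) -> P2. 3 ppages; refcounts: pp0:3 pp1:1 pp2:2
Op 4: write(P1, v0, 148). refcount(pp0)=3>1 -> COPY to pp3. 4 ppages; refcounts: pp0:2 pp1:1 pp2:2 pp3:1
Op 5: fork(P2) -> P3. 4 ppages; refcounts: pp0:3 pp1:1 pp2:3 pp3:1
Op 6: write(P1, v1, 130). refcount(pp1)=1 -> write in place. 4 ppages; refcounts: pp0:3 pp1:1 pp2:3 pp3:1

Answer: 3 1 3 1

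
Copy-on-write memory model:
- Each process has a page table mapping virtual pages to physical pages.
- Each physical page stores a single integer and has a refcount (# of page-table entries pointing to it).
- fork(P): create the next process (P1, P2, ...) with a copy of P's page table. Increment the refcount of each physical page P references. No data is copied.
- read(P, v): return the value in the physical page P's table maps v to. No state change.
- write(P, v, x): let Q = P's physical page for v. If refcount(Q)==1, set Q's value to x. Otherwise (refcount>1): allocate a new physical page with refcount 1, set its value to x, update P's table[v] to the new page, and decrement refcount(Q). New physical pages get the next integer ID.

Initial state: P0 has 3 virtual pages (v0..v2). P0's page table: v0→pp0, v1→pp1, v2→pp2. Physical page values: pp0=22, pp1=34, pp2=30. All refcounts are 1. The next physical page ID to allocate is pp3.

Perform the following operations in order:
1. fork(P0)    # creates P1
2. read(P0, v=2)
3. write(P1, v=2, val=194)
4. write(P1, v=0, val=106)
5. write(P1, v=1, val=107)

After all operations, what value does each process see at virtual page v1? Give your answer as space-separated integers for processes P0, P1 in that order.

Answer: 34 107

Derivation:
Op 1: fork(P0) -> P1. 3 ppages; refcounts: pp0:2 pp1:2 pp2:2
Op 2: read(P0, v2) -> 30. No state change.
Op 3: write(P1, v2, 194). refcount(pp2)=2>1 -> COPY to pp3. 4 ppages; refcounts: pp0:2 pp1:2 pp2:1 pp3:1
Op 4: write(P1, v0, 106). refcount(pp0)=2>1 -> COPY to pp4. 5 ppages; refcounts: pp0:1 pp1:2 pp2:1 pp3:1 pp4:1
Op 5: write(P1, v1, 107). refcount(pp1)=2>1 -> COPY to pp5. 6 ppages; refcounts: pp0:1 pp1:1 pp2:1 pp3:1 pp4:1 pp5:1
P0: v1 -> pp1 = 34
P1: v1 -> pp5 = 107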